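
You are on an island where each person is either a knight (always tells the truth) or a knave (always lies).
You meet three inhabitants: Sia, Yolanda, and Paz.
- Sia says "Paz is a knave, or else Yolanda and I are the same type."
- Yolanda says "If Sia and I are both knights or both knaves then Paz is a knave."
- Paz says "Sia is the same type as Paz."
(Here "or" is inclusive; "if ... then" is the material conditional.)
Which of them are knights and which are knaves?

Knights: Sia and Yolanda. Knaves: Paz.

Suppose Sia is a knave. Then Sia's statement "Paz is a knave, or else Yolanda and I are the same type" would have to be false. Checking the 4 ways to assign the others, none is consistent with every speaker.
(For instance, with Yolanda=knight, Paz=knave, Sia's claim "Paz is a knave, or else Yolanda and I are the same type" comes out true where it would need to be false.)
So Sia must be a knight, making "Paz is a knave, or else Yolanda and I are the same type" true. Taking Sia=knight, Yolanda=knight, Paz=knave, each remaining statement checks out:
  Yolanda (knight): "if Sia and I are both knights or both knaves then Paz is a knave" — true. ✓
  Paz (knave): "Sia is the same type as Paz" — false. ✓
This is the unique consistent assignment.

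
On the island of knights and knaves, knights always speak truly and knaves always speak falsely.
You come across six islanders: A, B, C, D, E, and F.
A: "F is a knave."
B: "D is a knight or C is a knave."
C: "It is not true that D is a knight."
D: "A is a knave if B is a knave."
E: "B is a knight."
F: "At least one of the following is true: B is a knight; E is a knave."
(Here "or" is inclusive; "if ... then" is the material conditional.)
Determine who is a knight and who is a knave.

Since A is a knave, "F is a knave" needs to be false, which holds.
As a knight, B's statement "D is a knight or C is a knave" should be True; it is.
As a knave, C's statement "it is not true that D is a knight" should be false; it is.
D (knight): "A is a knave if B is a knave" — True. ✓
E (knight): "B is a knight" — True. ✓
As a knight, F's statement "at least one of the following is true: B is a knight; E is a knave" should be True; it is.

A is a knave, B is a knight, C is a knave, D is a knight, E is a knight, and F is a knight.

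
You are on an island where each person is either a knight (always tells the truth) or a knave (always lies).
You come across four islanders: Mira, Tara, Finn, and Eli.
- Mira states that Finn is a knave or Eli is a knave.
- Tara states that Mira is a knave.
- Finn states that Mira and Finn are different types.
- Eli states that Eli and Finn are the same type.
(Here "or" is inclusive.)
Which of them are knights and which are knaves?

Mira is a knave, Tara is a knight, Finn is a knight, and Eli is a knight.

Mira (knave): "Finn is a knave or Eli is a knave" — false. ✓
Tara (knight): "Mira is a knave" — true. ✓
Finn (knight): "Mira and Finn are different types" — true. ✓
Eli (knight): "Eli and Finn are the same type" — true. ✓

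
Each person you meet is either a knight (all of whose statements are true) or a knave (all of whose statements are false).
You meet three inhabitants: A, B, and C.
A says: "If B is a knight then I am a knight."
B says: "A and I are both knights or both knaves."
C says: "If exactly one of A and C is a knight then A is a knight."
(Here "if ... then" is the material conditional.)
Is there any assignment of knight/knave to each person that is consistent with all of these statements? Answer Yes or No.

One consistent assignment: A=knight, B=knight, C=knight.

Yes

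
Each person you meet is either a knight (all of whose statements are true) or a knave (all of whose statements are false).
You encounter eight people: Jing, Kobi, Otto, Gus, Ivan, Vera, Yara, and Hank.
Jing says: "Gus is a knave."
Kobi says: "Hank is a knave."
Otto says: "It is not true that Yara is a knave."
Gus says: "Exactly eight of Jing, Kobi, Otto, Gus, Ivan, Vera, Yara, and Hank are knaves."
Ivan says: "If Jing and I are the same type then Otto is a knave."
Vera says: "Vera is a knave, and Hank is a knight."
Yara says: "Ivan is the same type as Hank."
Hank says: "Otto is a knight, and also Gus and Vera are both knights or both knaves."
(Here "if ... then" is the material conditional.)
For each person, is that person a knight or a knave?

Jing is a knight, Kobi is a knight, Otto is a knave, Gus is a knave, Ivan is a knight, Vera is a knave, Yara is a knave, and Hank is a knave.

Jing is a knight; "Gus is a knave" is true, as required.
Kobi is a knight, so "Hank is a knave" must be true — and it is.
Otto is a knave, so "it is not true that Yara is a knave" must be false — and it is.
Gus is a knave; "exactly eight of Jing, Kobi, Otto, Gus, Ivan, Vera, Yara, and Hank are knaves" is false, as required.
As a knight, Ivan's statement "if Jing and I are the same type then Otto is a knave" should be true; it is.
Vera is a knave, so "Vera is a knave, and Hank is a knight" must be false — and it is.
As a knave, Yara's statement "Ivan is the same type as Hank" should be false; it is.
Hank is a knave, so "Otto is a knight, and also Gus and Vera are both knights or both knaves" must be false — and it is.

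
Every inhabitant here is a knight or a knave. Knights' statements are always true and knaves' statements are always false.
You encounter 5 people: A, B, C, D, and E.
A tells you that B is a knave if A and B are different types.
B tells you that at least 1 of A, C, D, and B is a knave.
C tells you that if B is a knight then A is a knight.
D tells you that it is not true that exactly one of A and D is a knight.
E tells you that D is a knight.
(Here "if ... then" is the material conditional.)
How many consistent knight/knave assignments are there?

1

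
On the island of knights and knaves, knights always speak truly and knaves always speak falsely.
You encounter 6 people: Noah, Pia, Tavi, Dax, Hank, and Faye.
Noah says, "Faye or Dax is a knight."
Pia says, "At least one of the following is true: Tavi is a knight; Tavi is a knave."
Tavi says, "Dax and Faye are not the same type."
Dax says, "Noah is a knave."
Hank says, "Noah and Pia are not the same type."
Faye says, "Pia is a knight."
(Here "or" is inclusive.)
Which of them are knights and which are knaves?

Knights: Noah, Pia, Tavi, and Faye. Knaves: Dax and Hank.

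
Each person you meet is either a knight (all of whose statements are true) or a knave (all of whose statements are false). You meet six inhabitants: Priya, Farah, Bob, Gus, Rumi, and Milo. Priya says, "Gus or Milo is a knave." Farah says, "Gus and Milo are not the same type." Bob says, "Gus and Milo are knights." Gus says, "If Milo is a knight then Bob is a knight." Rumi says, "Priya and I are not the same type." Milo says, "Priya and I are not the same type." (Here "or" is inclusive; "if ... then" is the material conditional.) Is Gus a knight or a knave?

Gus is a knight.

Consistent assignments: {Priya=knave, Farah=knave, Bob=knight, Gus=knight, Rumi=knight, Milo=knight}; {Priya=knave, Farah=knave, Bob=knight, Gus=knight, Rumi=knave, Milo=knight}
In every consistent assignment, Gus is a knight.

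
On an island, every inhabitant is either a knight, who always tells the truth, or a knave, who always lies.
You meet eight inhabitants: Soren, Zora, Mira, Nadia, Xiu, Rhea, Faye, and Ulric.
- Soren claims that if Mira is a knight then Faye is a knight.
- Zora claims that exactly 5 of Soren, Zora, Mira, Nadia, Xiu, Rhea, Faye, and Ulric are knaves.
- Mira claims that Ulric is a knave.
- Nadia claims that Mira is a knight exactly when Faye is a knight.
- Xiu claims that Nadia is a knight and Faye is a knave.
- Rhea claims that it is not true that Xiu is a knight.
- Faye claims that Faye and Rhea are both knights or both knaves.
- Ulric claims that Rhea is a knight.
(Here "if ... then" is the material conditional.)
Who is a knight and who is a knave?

Knights: Soren, Rhea, Faye, and Ulric. Knaves: Zora, Mira, Nadia, and Xiu.

Soren is a knight; "if Mira is a knight then Faye is a knight" is true, as required.
Zora is a knave, so "exactly 5 of Soren, Zora, Mira, Nadia, Xiu, Rhea, Faye, and Ulric are knaves" must be false — and it is.
As a knave, Mira's statement "Ulric is a knave" should be false; it is.
Nadia is a knave, and the claim "Mira is a knight exactly when Faye is a knight" is indeed false.
Xiu is a knave, so "Nadia is a knight and Faye is a knave" must be false — and it is.
Since Rhea is a knight, "it is not true that Xiu is a knight" needs to be true, which holds.
Faye (knight): "Faye and Rhea are both knights or both knaves" — true. ✓
Ulric (knight): "Rhea is a knight" — true. ✓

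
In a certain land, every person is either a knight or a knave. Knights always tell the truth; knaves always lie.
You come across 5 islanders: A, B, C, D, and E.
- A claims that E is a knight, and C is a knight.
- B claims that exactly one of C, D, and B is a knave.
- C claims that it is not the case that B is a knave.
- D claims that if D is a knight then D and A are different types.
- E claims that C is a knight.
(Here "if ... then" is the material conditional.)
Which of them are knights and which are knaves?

A is a knave, B is a knave, C is a knave, D is a knight, and E is a knave.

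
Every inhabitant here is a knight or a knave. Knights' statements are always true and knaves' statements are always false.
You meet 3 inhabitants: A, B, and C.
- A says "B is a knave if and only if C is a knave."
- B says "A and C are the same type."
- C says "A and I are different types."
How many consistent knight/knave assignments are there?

2

Consistent assignments:
  A=knave, B=knight, C=knave
  A=knave, B=knave, C=knight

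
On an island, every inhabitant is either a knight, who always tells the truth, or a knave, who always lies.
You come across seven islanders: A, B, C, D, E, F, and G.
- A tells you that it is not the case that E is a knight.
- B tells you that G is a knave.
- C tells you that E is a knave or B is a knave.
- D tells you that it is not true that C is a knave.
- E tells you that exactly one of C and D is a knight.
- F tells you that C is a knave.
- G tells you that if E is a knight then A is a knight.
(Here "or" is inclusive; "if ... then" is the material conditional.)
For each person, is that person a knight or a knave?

A is a knight, and the claim "it is not the case that E is a knight" is indeed true.
As a knave, B's statement "G is a knave" should be False; it is.
C is a knight; "E is a knave or B is a knave" is true, as required.
As a knight, D's statement "it is not true that C is a knave" should be true; it is.
As a knave, E's statement "exactly one of C and D is a knight" should be False; it is.
As a knave, F's statement "C is a knave" should be False; it is.
G (knight): "if E is a knight then A is a knight" — true. ✓

A is a knight, B is a knave, C is a knight, D is a knight, E is a knave, F is a knave, and G is a knight.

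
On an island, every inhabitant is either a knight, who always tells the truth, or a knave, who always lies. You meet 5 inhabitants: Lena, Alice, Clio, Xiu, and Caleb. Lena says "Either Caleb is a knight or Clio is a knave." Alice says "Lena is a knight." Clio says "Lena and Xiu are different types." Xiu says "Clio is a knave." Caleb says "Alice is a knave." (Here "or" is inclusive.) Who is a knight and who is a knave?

Knights: Lena, Alice, and Xiu. Knaves: Clio and Caleb.

As a knight, Lena's statement "either Caleb is a knight or Clio is a knave" should be True; it is.
Since Alice is a knight, "Lena is a knight" needs to be True, which holds.
Since Clio is a knave, "Lena and Xiu are different types" needs to be false, which holds.
As a knight, Xiu's statement "Clio is a knave" should be True; it is.
As a knave, Caleb's statement "Alice is a knave" should be false; it is.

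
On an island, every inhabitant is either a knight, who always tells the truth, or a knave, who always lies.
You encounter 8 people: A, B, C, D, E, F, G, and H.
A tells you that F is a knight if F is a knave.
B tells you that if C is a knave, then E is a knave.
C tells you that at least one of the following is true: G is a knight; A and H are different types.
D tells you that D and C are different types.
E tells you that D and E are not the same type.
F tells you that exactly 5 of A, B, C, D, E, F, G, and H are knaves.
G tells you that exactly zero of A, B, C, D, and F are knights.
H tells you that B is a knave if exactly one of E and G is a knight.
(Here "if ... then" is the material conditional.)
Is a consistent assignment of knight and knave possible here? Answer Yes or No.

Checking all 256 assignments, each has at least one speaker whose statement's truth value contradicts their type.

No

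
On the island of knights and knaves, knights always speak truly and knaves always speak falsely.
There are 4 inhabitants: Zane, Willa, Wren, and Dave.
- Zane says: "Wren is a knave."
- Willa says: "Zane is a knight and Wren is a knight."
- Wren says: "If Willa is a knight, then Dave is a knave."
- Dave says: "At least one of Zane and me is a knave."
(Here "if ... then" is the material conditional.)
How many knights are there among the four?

The unique consistent assignment is Zane=knave, Willa=knave, Wren=knight, Dave=knight.
That has 2 knights.

2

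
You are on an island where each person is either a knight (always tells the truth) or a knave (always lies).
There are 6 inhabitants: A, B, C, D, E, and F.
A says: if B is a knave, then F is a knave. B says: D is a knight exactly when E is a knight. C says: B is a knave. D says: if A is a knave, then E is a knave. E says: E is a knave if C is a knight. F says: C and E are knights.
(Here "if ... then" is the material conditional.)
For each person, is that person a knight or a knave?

Knights: A, B, D, and E. Knaves: C and F.

A is a knight, and the claim "if B is a knave, then F is a knave" is indeed true.
Since B is a knight, "D is a knight exactly when E is a knight" needs to be true, which holds.
Since C is a knave, "B is a knave" needs to be False, which holds.
As a knight, D's statement "if A is a knave, then E is a knave" should be true; it is.
E is a knight; "E is a knave if C is a knight" is true, as required.
Since F is a knave, "C and E are knights" needs to be False, which holds.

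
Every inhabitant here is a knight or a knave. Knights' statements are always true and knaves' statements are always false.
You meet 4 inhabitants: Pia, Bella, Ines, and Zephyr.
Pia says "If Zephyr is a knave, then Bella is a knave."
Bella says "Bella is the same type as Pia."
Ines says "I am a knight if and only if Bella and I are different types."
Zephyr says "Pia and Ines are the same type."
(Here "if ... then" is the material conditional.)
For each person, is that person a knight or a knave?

Pia is a knight, Bella is a knave, Ines is a knight, and Zephyr is a knight.

Suppose Pia is a knave. Then Pia's statement "if Zephyr is a knave, then Bella is a knave" would have to be false. Checking the 8 ways to assign the others, none is consistent with every speaker.
(For instance, with Bella=knave, Ines=knight, Zephyr=knight, Pia's claim "if Zephyr is a knave, then Bella is a knave" comes out true where it would need to be false.)
So Pia must be a knight, making "if Zephyr is a knave, then Bella is a knave" true. Taking Pia=knight, Bella=knave, Ines=knight, Zephyr=knight, each remaining statement checks out:
  Bella (knave): "Bella is the same type as Pia" — false. ✓
  Ines (knight): "I am a knight if and only if Bella and I are different types" — true. ✓
  Zephyr (knight): "Pia and Ines are the same type" — true. ✓
This is the unique consistent assignment.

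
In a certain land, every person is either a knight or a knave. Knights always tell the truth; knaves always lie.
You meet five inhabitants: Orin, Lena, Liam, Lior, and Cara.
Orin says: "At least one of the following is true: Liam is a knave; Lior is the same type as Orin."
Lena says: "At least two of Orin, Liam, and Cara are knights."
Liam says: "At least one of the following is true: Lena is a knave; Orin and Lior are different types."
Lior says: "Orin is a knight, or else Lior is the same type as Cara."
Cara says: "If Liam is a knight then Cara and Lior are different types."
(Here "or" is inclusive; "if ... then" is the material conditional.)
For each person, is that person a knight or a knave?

Orin is a knight, Lena is a knight, Liam is a knave, Lior is a knight, and Cara is a knight.

Since Orin is a knight, "at least one of the following is true: Liam is a knave; Lior is the same type as Orin" needs to be true, which holds.
Lena (knight): "at least two of Orin, Liam, and Cara are knights" — true. ✓
As a knave, Liam's statement "at least one of the following is true: Lena is a knave; Orin and Lior are different types" should be false; it is.
Since Lior is a knight, "Orin is a knight, or else Lior is the same type as Cara" needs to be true, which holds.
Cara is a knight; "if Liam is a knight then Cara and Lior are different types" is true, as required.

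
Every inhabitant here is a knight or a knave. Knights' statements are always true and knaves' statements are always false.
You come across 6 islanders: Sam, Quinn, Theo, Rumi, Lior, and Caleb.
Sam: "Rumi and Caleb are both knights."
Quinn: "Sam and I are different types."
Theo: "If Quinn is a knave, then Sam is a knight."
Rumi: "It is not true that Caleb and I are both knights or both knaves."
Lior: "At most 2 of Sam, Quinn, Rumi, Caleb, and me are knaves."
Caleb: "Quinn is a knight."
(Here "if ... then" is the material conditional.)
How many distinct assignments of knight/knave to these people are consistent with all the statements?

2

Consistent assignments:
  Sam=knave, Quinn=knave, Theo=knave, Rumi=knight, Lior=knave, Caleb=knave
  Sam=knave, Quinn=knave, Theo=knave, Rumi=knave, Lior=knave, Caleb=knave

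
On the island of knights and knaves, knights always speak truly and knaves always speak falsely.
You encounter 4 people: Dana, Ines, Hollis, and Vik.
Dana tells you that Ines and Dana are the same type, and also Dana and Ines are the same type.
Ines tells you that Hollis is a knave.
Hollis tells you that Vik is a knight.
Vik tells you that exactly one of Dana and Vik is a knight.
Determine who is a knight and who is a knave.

Knights: Ines. Knaves: Dana, Hollis, and Vik.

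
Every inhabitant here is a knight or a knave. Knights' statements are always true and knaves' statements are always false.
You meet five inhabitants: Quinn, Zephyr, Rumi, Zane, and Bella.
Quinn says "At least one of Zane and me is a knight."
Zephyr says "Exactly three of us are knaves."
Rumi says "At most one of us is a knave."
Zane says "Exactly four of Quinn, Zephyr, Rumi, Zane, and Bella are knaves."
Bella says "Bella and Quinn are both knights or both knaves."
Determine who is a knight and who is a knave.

Quinn is a knight, Zephyr is a knight, Rumi is a knave, Zane is a knave, and Bella is a knave.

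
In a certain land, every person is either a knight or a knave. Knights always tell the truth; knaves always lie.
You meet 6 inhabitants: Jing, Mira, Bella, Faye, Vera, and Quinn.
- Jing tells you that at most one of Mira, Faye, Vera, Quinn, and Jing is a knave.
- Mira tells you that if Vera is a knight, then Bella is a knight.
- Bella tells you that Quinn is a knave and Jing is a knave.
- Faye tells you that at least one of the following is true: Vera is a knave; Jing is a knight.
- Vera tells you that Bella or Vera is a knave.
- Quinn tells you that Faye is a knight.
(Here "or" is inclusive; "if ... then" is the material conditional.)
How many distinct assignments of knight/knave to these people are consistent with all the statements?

1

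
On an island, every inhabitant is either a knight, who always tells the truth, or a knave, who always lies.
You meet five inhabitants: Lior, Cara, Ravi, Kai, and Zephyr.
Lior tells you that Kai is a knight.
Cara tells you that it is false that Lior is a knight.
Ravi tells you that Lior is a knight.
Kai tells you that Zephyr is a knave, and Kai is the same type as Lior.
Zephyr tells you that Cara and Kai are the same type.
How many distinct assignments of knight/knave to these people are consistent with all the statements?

1

Consistent assignments:
  Lior=knight, Cara=knave, Ravi=knight, Kai=knight, Zephyr=knave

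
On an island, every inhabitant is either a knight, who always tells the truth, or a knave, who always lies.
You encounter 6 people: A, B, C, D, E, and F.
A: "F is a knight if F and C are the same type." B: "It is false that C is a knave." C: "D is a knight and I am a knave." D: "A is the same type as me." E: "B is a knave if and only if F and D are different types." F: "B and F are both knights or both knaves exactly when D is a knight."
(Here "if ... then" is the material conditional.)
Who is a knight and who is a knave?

Knights: A, E, and F. Knaves: B, C, and D.

A is a knight; "F is a knight if F and C are the same type" is True, as required.
B (knave): "it is false that C is a knave" — False. ✓
C (knave): "D is a knight and I am a knave" — False. ✓
D is a knave, so "A is the same type as me" must be False — and it is.
As a knight, E's statement "B is a knave if and only if F and D are different types" should be True; it is.
F is a knight, so "B and F are both knights or both knaves exactly when D is a knight" must be True — and it is.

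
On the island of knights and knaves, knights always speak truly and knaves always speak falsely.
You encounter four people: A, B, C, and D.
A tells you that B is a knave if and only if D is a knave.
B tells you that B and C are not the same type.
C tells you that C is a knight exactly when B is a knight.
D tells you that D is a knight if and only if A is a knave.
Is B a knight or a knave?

B is a knight.

Consistent assignments: {A=knave, B=knight, C=knave, D=knave}
In every consistent assignment, B is a knight.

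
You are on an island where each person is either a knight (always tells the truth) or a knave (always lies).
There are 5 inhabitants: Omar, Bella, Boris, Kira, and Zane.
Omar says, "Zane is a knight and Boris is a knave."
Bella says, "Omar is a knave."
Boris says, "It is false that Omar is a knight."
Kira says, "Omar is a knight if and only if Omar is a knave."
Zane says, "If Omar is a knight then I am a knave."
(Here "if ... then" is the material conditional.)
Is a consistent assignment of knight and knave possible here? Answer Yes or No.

Yes

One consistent assignment: Omar=knave, Bella=knight, Boris=knight, Kira=knave, Zane=knight.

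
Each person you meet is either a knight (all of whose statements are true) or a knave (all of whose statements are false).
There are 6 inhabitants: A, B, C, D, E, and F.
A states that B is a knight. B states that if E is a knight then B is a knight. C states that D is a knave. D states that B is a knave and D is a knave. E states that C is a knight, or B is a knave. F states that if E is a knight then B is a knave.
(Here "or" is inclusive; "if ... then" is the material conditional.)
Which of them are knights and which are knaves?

Since A is a knight, "B is a knight" needs to be true, which holds.
B is a knight; "if E is a knight then B is a knight" is true, as required.
Since C is a knight, "D is a knave" needs to be true, which holds.
D (knave): "B is a knave and D is a knave" — false. ✓
As a knight, E's statement "C is a knight, or B is a knave" should be true; it is.
Since F is a knave, "if E is a knight then B is a knave" needs to be false, which holds.

A is a knight, B is a knight, C is a knight, D is a knave, E is a knight, and F is a knave.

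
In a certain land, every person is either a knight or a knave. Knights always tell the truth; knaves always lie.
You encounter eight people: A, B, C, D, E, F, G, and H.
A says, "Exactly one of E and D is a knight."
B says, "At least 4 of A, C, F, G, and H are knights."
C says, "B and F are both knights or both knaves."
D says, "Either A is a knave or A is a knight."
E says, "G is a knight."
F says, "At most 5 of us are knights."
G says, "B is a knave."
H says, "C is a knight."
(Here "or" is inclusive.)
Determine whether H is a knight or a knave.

H is a knave.

Consistent assignments: {A=knave, B=knave, C=knave, D=knight, E=knight, F=knight, G=knight, H=knave}
In every consistent assignment, H is a knave.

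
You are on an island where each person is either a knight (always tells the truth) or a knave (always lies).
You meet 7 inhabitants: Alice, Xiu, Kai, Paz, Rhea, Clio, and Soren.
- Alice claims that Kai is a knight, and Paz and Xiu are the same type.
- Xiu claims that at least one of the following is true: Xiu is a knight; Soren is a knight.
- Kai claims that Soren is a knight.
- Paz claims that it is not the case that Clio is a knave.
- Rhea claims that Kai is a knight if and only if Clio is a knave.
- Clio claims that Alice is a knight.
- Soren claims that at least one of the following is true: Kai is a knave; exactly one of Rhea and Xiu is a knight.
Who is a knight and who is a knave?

Knights: Alice, Xiu, Kai, Paz, Clio, and Soren. Knaves: Rhea.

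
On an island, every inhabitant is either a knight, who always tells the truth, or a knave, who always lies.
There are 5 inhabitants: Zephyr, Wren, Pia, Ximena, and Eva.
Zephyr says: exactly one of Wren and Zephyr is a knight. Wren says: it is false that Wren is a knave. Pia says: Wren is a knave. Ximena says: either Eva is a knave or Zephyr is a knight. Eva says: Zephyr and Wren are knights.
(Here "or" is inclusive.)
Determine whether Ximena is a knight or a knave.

Ximena is a knight.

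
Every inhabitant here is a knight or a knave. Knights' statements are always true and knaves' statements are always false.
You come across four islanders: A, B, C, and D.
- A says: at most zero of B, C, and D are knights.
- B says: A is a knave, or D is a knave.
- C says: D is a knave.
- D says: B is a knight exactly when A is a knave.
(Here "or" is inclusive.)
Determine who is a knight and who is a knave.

Knights: B and D. Knaves: A and C.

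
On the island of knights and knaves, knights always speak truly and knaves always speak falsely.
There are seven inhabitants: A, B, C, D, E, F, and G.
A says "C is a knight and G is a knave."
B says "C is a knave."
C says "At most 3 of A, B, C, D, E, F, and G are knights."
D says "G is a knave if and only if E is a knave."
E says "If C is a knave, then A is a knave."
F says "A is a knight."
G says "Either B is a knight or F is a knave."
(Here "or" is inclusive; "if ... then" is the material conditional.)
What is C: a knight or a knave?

C is a knave.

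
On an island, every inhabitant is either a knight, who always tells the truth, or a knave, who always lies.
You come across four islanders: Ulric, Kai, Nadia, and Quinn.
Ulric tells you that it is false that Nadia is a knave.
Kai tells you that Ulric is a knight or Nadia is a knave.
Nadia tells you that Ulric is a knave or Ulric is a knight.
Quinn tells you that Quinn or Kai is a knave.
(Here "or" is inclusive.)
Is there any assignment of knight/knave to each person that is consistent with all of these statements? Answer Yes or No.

Checking all 16 assignments, each has at least one speaker whose statement's truth value contradicts their type.

No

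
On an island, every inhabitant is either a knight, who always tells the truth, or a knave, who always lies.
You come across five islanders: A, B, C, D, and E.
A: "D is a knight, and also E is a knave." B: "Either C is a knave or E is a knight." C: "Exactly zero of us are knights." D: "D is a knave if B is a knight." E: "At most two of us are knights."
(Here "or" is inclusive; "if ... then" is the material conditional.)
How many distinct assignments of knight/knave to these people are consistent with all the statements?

0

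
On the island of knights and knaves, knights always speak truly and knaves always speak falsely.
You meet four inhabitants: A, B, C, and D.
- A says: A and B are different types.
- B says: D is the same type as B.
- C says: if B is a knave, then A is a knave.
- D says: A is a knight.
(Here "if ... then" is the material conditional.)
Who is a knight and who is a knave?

Suppose A is a knave. Then A's statement "A and B are different types" would have to be false. Checking the 8 ways to assign the others, none is consistent with every speaker.
(For instance, with B=knave, C=knave, D=knight, C's claim "if B is a knave, then A is a knave" comes out true where it would need to be false.)
So A must be a knight, making "A and B are different types" true. Taking A=knight, B=knave, C=knave, D=knight, each remaining statement checks out:
  B (knave): "D is the same type as B" — false. ✓
  C (knave): "if B is a knave, then A is a knave" — false. ✓
  D (knight): "A is a knight" — true. ✓
This is the unique consistent assignment.

A is a knight, B is a knave, C is a knave, and D is a knight.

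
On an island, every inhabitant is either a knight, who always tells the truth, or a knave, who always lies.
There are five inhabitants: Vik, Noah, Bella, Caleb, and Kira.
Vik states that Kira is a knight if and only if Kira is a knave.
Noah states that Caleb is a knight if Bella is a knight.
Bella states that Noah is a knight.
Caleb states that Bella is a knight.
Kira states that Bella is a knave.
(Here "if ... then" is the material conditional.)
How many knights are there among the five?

3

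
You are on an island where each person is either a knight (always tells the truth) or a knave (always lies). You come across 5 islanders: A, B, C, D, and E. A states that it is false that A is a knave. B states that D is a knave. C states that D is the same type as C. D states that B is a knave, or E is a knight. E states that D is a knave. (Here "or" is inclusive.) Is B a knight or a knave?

B is a knave.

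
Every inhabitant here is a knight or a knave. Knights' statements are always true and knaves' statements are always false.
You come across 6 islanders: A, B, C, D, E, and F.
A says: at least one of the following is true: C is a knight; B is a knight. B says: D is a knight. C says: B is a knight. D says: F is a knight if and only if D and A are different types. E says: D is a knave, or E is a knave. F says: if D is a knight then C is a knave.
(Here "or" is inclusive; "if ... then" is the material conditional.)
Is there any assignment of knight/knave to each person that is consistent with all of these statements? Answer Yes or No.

Yes

One consistent assignment: A=knave, B=knave, C=knave, D=knave, E=knight, F=knight.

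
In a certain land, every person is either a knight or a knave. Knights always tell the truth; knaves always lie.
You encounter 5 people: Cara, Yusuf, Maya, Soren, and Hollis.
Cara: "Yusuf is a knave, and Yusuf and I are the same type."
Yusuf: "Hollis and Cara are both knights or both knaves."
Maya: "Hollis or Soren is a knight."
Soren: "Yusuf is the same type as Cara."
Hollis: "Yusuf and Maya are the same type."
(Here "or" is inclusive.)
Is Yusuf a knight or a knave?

Yusuf is a knight.

Consistent assignments: {Cara=knave, Yusuf=knight, Maya=knave, Soren=knave, Hollis=knave}
In every consistent assignment, Yusuf is a knight.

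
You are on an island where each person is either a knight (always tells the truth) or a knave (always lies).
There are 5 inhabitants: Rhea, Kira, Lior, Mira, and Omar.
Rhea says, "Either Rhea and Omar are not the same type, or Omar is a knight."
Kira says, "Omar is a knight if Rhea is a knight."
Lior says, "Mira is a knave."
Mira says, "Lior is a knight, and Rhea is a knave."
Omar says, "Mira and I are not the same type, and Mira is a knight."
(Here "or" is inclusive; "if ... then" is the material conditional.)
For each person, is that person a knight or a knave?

Rhea is a knight, Kira is a knave, Lior is a knight, Mira is a knave, and Omar is a knave.

Suppose Rhea is a knave. Then Rhea's statement "either Rhea and Omar are not the same type, or Omar is a knight" would have to be false. Checking the 16 ways to assign the others, none is consistent with every speaker.
(For instance, with Kira=knave, Lior=knight, Mira=knave, Omar=knave, Kira's claim "Omar is a knight if Rhea is a knight" comes out true where it would need to be false.)
So Rhea must be a knight, making "either Rhea and Omar are not the same type, or Omar is a knight" true. Taking Rhea=knight, Kira=knave, Lior=knight, Mira=knave, Omar=knave, each remaining statement checks out:
  Kira (knave): "Omar is a knight if Rhea is a knight" — false. ✓
  Lior (knight): "Mira is a knave" — true. ✓
  Mira (knave): "Lior is a knight, and Rhea is a knave" — false. ✓
  Omar (knave): "Mira and I are not the same type, and Mira is a knight" — false. ✓
This is the unique consistent assignment.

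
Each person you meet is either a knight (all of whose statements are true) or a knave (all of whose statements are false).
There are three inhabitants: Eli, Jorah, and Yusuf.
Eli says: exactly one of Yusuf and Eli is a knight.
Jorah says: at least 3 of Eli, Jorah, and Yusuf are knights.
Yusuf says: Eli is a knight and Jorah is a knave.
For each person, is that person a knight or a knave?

As a knave, Eli's statement "exactly one of Yusuf and Eli is a knight" should be false; it is.
As a knave, Jorah's statement "at least 3 of Eli, Jorah, and Yusuf are knights" should be false; it is.
Yusuf is a knave, so "Eli is a knight and Jorah is a knave" must be false — and it is.

Knights: none. Knaves: Eli, Jorah, and Yusuf.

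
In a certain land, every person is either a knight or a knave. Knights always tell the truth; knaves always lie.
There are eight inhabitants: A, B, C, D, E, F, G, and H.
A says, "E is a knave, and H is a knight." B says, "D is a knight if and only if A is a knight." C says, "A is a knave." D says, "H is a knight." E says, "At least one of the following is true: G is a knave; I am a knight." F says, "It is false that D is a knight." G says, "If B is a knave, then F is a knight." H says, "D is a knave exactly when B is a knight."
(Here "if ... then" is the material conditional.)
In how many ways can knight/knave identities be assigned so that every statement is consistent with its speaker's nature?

1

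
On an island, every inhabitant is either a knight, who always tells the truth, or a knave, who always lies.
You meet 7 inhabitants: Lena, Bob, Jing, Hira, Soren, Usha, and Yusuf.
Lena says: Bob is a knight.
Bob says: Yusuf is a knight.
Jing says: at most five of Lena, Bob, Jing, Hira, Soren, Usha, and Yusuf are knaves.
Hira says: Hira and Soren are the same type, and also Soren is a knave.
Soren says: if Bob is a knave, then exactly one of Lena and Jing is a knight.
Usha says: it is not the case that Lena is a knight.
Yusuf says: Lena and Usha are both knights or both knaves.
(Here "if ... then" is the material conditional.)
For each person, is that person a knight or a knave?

Lena is a knave, so "Bob is a knight" must be False — and it is.
Bob (knave): "Yusuf is a knight" — False. ✓
As a knight, Jing's statement "at most five of Lena, Bob, Jing, Hira, Soren, Usha, and Yusuf are knaves" should be True; it is.
Since Hira is a knave, "Hira and Soren are the same type, and also Soren is a knave" needs to be False, which holds.
Soren is a knight, and the claim "if Bob is a knave, then exactly one of Lena and Jing is a knight" is indeed True.
Usha is a knight, and the claim "it is not the case that Lena is a knight" is indeed True.
Yusuf is a knave; "Lena and Usha are both knights or both knaves" is False, as required.

Lena is a knave, Bob is a knave, Jing is a knight, Hira is a knave, Soren is a knight, Usha is a knight, and Yusuf is a knave.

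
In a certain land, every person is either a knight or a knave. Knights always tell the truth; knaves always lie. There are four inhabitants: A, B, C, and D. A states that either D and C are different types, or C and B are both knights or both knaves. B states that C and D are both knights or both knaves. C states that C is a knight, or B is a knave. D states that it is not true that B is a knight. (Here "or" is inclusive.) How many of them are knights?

1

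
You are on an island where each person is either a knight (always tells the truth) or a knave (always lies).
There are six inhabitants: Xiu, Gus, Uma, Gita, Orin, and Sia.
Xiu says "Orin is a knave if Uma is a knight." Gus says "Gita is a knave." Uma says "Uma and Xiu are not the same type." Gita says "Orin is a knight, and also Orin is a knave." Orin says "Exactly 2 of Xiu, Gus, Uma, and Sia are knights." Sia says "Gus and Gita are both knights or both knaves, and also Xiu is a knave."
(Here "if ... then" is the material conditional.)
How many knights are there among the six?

The unique consistent assignment is Xiu=knave, Gus=knight, Uma=knight, Gita=knave, Orin=knight, Sia=knave.
That has 3 knights.

3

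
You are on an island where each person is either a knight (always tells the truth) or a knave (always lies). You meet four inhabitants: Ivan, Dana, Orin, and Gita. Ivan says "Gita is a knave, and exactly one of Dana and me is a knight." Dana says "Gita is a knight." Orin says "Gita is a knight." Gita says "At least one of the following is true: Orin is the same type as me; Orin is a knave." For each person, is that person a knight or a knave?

Knights: Dana, Orin, and Gita. Knaves: Ivan.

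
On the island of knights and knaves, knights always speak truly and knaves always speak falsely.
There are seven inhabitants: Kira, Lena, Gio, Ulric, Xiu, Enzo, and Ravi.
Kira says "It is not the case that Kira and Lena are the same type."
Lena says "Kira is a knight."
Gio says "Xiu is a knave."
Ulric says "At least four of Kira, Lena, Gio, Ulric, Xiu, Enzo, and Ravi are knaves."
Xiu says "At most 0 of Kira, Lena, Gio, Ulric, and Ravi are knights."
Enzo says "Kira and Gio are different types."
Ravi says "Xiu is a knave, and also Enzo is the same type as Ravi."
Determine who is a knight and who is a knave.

As a knave, Kira's statement "it is not the case that Kira and Lena are the same type" should be false; it is.
Lena is a knave, so "Kira is a knight" must be false — and it is.
Gio is a knight, and the claim "Xiu is a knave" is indeed true.
Ulric is a knight; "at least four of Kira, Lena, Gio, Ulric, Xiu, Enzo, and Ravi are knaves" is true, as required.
Xiu is a knave, and the claim "at most 0 of Kira, Lena, Gio, Ulric, and Ravi are knights" is indeed false.
As a knight, Enzo's statement "Kira and Gio are different types" should be true; it is.
Ravi is a knave; "Xiu is a knave, and also Enzo is the same type as Ravi" is false, as required.

Knights: Gio, Ulric, and Enzo. Knaves: Kira, Lena, Xiu, and Ravi.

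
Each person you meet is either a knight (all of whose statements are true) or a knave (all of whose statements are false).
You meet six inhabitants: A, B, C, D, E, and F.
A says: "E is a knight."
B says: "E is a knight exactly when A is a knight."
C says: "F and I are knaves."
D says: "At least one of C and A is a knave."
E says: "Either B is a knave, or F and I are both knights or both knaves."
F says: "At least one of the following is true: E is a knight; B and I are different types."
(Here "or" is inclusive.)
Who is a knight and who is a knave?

Knights: A, B, D, E, and F. Knaves: C.

Since A is a knight, "E is a knight" needs to be True, which holds.
B (knight): "E is a knight exactly when A is a knight" — True. ✓
As a knave, C's statement "F and I are knaves" should be False; it is.
D is a knight; "at least one of C and A is a knave" is True, as required.
E is a knight, and the claim "either B is a knave, or F and I are both knights or both knaves" is indeed True.
Since F is a knight, "at least one of the following is true: E is a knight; B and I are different types" needs to be True, which holds.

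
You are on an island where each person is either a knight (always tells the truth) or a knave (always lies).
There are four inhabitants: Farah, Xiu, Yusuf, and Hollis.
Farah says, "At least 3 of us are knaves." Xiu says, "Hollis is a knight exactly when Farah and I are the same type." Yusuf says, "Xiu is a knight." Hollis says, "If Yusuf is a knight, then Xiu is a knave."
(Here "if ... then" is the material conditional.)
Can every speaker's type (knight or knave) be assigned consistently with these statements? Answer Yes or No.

Yes

One consistent assignment: Farah=knave, Xiu=knight, Yusuf=knight, Hollis=knave.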